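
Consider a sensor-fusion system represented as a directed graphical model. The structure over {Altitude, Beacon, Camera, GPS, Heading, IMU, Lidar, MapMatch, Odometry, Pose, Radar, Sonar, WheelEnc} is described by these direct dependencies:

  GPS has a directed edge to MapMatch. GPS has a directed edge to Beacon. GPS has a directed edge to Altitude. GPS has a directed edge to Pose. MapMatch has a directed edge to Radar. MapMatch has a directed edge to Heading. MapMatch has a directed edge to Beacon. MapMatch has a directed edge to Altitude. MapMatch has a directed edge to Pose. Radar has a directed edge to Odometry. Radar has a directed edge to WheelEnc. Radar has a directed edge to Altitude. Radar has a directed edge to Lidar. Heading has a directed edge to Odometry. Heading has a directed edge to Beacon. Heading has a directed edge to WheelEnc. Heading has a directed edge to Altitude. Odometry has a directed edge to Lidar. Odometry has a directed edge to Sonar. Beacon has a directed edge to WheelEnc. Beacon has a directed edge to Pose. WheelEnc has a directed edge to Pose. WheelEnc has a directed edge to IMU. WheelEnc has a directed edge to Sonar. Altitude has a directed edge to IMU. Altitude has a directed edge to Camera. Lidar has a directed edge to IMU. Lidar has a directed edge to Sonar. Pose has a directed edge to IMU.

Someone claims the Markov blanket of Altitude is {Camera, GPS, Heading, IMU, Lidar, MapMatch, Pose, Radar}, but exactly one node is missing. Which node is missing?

WheelEnc

Altitude has children Camera, IMU.
Parents of Altitude: GPS, Heading, MapMatch, Radar.
Parents of each child, excluding Altitude:
  IMU: Lidar, Pose, WheelEnc
  Camera: —
MB(Altitude) = {Camera, GPS, Heading, IMU, Lidar, MapMatch, Pose, Radar, WheelEnc}.
Comparing with the claimed set, WheelEnc is missing.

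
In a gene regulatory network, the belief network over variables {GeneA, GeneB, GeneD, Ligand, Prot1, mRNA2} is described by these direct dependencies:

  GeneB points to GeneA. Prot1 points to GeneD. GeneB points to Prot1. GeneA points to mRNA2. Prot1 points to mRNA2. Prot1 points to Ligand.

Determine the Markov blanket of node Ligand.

The Markov blanket of a node is its parents, its children, and the other parents of its children.
Ligand's parents: Prot1.
Children of Ligand: none.
Ligand has no children, so there are no co-parents.
MB(Ligand) = {Prot1}.

{Prot1}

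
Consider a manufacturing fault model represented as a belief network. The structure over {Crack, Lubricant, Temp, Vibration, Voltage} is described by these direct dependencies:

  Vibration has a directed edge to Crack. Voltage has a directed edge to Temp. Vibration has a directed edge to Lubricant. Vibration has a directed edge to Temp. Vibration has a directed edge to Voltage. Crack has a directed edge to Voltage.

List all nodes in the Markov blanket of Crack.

{Vibration, Voltage}

Crack's parents: Vibration.
Crack's children: Voltage.
Other parents of Crack's children:
  Voltage: Vibration
Taking the union gives {Vibration, Voltage}.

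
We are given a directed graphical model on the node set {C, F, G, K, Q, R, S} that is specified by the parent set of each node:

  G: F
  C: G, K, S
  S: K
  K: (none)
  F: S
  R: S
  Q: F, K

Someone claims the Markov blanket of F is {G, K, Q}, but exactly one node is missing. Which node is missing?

Parents of F: S.
Children of F: G, Q.
Other parents of F's children:
  G: —
  Q: K
MB(F) = {G, K, Q, S}.
Comparing with the claimed set, S is missing.

S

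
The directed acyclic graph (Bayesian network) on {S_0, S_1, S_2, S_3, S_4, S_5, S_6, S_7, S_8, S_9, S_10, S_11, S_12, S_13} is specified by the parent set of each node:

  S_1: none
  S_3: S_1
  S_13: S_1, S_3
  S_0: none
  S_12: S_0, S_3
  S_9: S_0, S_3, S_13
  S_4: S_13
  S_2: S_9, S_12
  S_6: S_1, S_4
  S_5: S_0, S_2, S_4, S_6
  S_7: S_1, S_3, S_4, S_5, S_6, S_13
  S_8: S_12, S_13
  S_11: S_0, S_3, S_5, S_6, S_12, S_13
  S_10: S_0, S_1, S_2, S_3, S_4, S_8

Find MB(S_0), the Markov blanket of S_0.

The Markov blanket of a node is its parents, its children, and the other parents of its children.
S_0's parents: none.
Children of S_0: S_5, S_9, S_10, S_11, S_12.
Parents of each child, excluding S_0:
  S_12: S_3
  S_9: S_3, S_13
  S_5: S_2, S_4, S_6
  S_11: S_3, S_5, S_6, S_12, S_13
  S_10: S_1, S_2, S_3, S_4, S_8
MB(S_0) = {S_1, S_2, S_3, S_4, S_5, S_6, S_8, S_9, S_10, S_11, S_12, S_13}.

{S_1, S_2, S_3, S_4, S_5, S_6, S_8, S_9, S_10, S_11, S_12, S_13}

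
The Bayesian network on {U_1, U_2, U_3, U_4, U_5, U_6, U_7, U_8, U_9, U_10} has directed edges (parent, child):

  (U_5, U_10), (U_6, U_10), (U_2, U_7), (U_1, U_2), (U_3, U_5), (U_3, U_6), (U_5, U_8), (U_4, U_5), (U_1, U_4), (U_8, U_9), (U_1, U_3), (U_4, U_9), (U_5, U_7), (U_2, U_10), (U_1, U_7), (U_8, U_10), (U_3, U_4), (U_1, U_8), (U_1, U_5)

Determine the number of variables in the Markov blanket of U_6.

5

The Markov blanket of a node is its parents, its children, and the other parents of its children.
U_6's children: U_10.
Parents of U_6: U_3.
Other parents of U_6's children:
  parents(U_10) \ {U_6} = {U_2, U_5, U_8}.
MB(U_6) = {U_2, U_3, U_5, U_8, U_10}, which has 5 nodes.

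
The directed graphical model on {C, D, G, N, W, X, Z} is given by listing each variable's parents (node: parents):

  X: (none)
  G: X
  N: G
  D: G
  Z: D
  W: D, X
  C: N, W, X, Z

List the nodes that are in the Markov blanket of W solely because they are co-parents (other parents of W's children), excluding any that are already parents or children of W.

{N, Z}

Children of W: C.
  C also has parents N, X, Z.
Excluding nodes already adjacent to W (C, D, X), the co-parent-only contribution is {N, Z}.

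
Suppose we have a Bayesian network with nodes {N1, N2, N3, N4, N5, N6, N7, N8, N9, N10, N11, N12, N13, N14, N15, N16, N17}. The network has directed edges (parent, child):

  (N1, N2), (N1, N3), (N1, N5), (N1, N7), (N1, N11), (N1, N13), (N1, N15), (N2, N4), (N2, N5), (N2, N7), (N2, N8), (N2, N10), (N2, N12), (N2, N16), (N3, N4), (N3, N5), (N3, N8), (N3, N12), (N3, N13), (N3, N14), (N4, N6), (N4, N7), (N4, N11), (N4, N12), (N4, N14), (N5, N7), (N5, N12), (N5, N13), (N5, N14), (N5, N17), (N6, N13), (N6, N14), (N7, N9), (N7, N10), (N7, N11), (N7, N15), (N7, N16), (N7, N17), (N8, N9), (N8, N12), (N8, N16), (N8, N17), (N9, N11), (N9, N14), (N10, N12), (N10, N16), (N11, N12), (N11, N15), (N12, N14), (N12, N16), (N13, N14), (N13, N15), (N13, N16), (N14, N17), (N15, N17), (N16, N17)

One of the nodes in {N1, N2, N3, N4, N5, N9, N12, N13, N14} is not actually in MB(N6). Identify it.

By definition, MB(N6) is built from N6's parents, N6's children, and the co-parents of N6.
Pa(N6) = {N4}.
Children of N6: N13, N14.
Other parents of N6's children:
  N13: N1, N3, N5
  N14: N3, N4, N5, N9, N12, N13
MB(N6) = {N1, N3, N4, N5, N9, N12, N13, N14}.
N2 is neither a parent, child, nor co-parent of N6, so it does not belong.

N2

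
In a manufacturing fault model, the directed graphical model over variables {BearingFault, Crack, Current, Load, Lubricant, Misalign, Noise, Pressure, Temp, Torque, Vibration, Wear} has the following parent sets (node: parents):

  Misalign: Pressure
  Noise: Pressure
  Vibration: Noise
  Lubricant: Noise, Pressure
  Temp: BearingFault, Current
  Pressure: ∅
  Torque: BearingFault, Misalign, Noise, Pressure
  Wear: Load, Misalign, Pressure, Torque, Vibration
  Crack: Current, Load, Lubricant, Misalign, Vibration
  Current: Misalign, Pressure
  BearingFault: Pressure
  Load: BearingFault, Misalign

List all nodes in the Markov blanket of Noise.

{BearingFault, Lubricant, Misalign, Pressure, Torque, Vibration}

Children of Noise: Lubricant, Torque, Vibration.
Noise's parents: Pressure.
Parents of each child, excluding Noise:
  Torque's other parents are BearingFault, Misalign, Pressure.
  Vibration has no other parent.
  Lubricant's other parent is Pressure.
Union: {Pressure} ∪ {Lubricant, Torque, Vibration} ∪ {BearingFault, Misalign, Pressure} = {BearingFault, Lubricant, Misalign, Pressure, Torque, Vibration}.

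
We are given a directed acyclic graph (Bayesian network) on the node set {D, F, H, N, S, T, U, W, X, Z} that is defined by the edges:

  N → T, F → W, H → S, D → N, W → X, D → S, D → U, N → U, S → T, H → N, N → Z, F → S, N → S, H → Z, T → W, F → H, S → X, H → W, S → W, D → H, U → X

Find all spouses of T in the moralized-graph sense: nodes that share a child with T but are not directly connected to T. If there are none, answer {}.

{F, H}

Children of T: W.
  W: F, H, S
Excluding nodes already adjacent to T (N, S, W), the co-parent-only contribution is {F, H}.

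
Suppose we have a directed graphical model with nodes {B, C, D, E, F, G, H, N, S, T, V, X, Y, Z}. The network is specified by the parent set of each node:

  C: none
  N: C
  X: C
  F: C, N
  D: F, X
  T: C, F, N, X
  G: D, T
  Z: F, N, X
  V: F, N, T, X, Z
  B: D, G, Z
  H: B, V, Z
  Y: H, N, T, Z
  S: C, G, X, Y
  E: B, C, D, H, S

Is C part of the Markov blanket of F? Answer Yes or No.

Yes

C is a parent of F.
So C ∈ MB(F).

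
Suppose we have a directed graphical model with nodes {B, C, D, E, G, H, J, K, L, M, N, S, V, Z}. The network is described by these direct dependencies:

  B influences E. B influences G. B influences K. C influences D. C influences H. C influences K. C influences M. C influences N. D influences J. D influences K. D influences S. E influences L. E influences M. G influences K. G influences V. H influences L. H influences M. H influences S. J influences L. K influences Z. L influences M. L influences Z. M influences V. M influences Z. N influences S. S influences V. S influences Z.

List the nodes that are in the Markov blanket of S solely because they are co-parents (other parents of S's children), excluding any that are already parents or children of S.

Children of S: V, Z.
  V's other parents are G, M.
  Z also has parents K, L, M.
Excluding nodes already adjacent to S (D, H, N, V, Z), the co-parent-only contribution is {G, K, L, M}.

{G, K, L, M}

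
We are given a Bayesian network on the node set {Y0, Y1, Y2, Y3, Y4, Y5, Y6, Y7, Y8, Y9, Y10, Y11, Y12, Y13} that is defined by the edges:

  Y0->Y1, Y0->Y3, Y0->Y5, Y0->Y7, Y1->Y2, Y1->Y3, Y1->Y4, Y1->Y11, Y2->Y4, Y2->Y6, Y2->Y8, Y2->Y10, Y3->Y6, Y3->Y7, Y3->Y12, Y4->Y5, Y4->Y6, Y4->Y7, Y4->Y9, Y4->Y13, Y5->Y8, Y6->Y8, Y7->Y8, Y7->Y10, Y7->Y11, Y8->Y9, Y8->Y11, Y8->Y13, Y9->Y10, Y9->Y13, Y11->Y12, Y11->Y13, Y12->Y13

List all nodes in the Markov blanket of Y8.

Y8 has parents Y2, Y5, Y6, Y7.
Y8's children: Y9, Y11, Y13.
Co-parents of Y8 (other parents of its children):
  parents(Y9) \ {Y8} = {Y4}.
  Y11 also has parents Y1, Y7.
  Y13's other parents are Y4, Y9, Y11, Y12.
MB(Y8) = {Y1, Y2, Y4, Y5, Y6, Y7, Y9, Y11, Y12, Y13}.

{Y1, Y2, Y4, Y5, Y6, Y7, Y9, Y11, Y12, Y13}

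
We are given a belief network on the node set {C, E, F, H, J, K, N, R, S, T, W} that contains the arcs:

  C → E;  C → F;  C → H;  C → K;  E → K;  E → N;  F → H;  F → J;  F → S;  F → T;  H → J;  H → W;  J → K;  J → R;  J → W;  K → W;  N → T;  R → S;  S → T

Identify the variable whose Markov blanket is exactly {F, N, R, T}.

S

The target node must have every member of {F, N, R, T} as a parent, child, or co-parent, and no others.
Parents of S: F, R; children: T; co-parents: F, N.
These exactly cover the given set, so the node is S.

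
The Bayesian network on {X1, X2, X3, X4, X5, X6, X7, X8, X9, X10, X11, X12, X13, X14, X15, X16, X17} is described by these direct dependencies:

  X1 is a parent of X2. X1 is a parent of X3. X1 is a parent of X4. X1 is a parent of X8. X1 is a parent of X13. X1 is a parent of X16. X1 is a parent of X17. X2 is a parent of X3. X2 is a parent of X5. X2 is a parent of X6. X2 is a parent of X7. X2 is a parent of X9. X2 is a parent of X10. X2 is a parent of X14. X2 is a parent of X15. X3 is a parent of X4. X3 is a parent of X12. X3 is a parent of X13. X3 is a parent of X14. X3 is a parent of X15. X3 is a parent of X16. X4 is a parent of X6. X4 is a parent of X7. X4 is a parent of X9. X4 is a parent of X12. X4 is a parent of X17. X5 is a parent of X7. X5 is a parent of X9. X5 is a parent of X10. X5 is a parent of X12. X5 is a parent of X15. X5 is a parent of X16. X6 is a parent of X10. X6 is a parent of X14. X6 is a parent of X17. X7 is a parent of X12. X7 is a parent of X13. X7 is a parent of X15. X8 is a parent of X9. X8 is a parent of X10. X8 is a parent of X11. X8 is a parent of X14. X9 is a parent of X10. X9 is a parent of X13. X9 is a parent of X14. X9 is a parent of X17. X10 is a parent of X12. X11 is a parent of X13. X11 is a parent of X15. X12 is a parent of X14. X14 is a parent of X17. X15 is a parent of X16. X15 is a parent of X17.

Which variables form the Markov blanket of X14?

Parents of X14: X2, X3, X6, X8, X9, X12.
X14's children: X17.
Co-parents of X14 (other parents of its children):
  X17: X1, X4, X6, X9, X15
Union: {X2, X3, X6, X8, X9, X12} ∪ {X17} ∪ {X1, X4, X6, X9, X15} = {X1, X2, X3, X4, X6, X8, X9, X12, X15, X17}.

{X1, X2, X3, X4, X6, X8, X9, X12, X15, X17}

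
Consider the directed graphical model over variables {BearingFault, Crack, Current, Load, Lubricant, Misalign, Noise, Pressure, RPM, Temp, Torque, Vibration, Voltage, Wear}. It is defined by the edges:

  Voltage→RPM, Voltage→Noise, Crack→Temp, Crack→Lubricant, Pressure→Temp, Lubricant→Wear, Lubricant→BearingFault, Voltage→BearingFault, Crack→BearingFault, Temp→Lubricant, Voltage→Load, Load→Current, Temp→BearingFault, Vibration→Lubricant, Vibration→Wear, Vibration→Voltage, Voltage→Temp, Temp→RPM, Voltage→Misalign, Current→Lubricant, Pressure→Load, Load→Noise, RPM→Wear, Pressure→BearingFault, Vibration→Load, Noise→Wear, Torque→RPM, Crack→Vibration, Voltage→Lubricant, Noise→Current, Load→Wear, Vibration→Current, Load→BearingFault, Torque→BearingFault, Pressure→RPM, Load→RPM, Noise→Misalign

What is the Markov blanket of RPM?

{Load, Lubricant, Noise, Pressure, Temp, Torque, Vibration, Voltage, Wear}

Recall MB(v) = parents ∪ children ∪ spouses, where spouses are the other parents of v's children.
RPM's parents: Load, Pressure, Temp, Torque, Voltage.
RPM's children: Wear.
Other parents of RPM's children:
  Wear's other parents are Load, Lubricant, Noise, Vibration.
Taking the union gives {Load, Lubricant, Noise, Pressure, Temp, Torque, Vibration, Voltage, Wear}.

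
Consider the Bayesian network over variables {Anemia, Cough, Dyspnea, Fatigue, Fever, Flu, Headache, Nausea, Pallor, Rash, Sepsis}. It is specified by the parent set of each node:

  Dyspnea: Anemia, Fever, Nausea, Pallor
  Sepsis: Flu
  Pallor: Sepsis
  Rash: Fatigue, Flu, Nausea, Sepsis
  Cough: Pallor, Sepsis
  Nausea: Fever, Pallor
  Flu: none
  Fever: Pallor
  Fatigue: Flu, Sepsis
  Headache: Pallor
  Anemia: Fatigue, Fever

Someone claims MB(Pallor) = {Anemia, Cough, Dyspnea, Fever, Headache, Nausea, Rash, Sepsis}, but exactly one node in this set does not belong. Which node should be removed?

Rash

The Markov blanket of a node is its parents, its children, and the other parents of its children.
Pallor has parent Sepsis.
Pallor has children Cough, Dyspnea, Fever, Headache, Nausea.
Co-parents of Pallor (other parents of its children):
  Fever: no additional parents.
  Cough's other parent is Sepsis.
  Nausea also has parent Fever.
  Headache: no additional parents.
  parents(Dyspnea) \ {Pallor} = {Anemia, Fever, Nausea}.
MB(Pallor) = {Anemia, Cough, Dyspnea, Fever, Headache, Nausea, Sepsis}.
Rash is neither a parent, child, nor co-parent of Pallor, so it does not belong.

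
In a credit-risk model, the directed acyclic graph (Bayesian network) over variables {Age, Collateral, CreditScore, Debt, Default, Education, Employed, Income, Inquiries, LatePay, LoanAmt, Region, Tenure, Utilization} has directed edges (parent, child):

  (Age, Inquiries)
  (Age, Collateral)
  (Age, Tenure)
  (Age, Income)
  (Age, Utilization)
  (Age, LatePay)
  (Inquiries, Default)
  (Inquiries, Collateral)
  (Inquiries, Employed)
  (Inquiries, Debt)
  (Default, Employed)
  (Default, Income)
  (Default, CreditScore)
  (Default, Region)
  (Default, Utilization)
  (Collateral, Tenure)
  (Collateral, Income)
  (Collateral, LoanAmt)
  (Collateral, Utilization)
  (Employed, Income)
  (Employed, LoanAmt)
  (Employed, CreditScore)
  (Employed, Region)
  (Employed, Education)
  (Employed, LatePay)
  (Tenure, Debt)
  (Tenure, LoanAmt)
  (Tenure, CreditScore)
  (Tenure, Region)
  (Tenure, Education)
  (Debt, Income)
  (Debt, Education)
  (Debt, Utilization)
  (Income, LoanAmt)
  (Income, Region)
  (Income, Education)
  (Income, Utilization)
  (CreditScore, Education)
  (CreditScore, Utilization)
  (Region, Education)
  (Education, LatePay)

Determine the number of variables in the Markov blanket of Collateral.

Collateral's parents: Age, Inquiries.
Collateral's children: Income, LoanAmt, Tenure, Utilization.
Other parents of Collateral's children:
  Tenure's other parent is Age.
  Income's other parents are Age, Debt, Default, Employed.
  LoanAmt also has parents Employed, Income, Tenure.
  Utilization also has parents Age, CreditScore, Debt, Default, Income.
MB(Collateral) = {Age, CreditScore, Debt, Default, Employed, Income, Inquiries, LoanAmt, Tenure, Utilization}, which has 10 nodes.

10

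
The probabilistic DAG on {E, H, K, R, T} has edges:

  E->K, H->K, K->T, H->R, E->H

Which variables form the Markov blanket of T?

Recall MB(v) = parents ∪ children ∪ spouses, where spouses are the other parents of v's children.
Pa(T) = {K}.
T's children: none.
With no children, T has no spouses; the co-parent set is empty.
So the Markov blanket of T is {K}.

{K}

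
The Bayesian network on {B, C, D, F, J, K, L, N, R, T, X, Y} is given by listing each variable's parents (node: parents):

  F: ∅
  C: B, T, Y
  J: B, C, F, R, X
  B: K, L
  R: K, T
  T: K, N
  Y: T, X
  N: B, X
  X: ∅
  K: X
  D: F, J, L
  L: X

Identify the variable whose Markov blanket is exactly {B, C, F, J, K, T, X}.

R

The target node must have every member of {B, C, F, J, K, T, X} as a parent, child, or co-parent, and no others.
Parents of R: K, T; children: J; co-parents: B, C, F, X.
These exactly cover the given set, so the node is R.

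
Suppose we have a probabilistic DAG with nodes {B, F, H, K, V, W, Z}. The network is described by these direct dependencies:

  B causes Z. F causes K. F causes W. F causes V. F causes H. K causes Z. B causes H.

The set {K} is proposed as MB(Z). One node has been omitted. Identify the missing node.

B

Z's children: none.
Parents of Z: B, K.
With no children, Z has no spouses; the co-parent set is empty.
MB(Z) = {B, K}.
Comparing with the claimed set, B is missing.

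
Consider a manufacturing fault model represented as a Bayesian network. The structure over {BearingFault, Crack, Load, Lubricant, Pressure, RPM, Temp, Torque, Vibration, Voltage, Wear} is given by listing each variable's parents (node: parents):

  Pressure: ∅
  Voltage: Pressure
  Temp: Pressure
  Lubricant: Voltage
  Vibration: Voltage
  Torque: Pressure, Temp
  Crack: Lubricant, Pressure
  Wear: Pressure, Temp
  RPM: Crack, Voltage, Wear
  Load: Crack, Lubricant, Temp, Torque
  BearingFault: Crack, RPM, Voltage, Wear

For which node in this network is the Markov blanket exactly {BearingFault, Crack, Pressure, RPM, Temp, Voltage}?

The target node must have every member of {BearingFault, Crack, Pressure, RPM, Temp, Voltage} as a parent, child, or co-parent, and no others.
Parents of Wear: Pressure, Temp; children: BearingFault, RPM; co-parents: Crack, RPM, Voltage.
These exactly cover the given set, so the node is Wear.

Wear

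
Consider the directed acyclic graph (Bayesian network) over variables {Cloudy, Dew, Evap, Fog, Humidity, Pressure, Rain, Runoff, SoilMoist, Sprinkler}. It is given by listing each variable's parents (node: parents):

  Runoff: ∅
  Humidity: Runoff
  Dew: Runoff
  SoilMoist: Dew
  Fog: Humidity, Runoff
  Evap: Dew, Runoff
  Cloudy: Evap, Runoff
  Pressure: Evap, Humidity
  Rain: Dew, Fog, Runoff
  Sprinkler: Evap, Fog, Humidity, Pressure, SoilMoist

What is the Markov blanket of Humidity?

{Evap, Fog, Pressure, Runoff, SoilMoist, Sprinkler}

Pa(Humidity) = {Runoff}.
Children of Humidity: Fog, Pressure, Sprinkler.
Co-parents of Humidity (other parents of its children):
  Fog's other parent is Runoff.
  parents(Pressure) \ {Humidity} = {Evap}.
  Sprinkler also has parents Evap, Fog, Pressure, SoilMoist.
Union: {Runoff} ∪ {Fog, Pressure, Sprinkler} ∪ {Evap, Fog, Pressure, Runoff, SoilMoist} = {Evap, Fog, Pressure, Runoff, SoilMoist, Sprinkler}.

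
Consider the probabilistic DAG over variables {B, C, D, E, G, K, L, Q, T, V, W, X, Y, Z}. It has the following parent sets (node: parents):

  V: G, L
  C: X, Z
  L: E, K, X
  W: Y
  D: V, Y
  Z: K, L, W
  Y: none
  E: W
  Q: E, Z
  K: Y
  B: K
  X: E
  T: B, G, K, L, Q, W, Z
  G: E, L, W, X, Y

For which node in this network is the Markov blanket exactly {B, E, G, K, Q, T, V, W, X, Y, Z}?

L

The target node must have every member of {B, E, G, K, Q, T, V, W, X, Y, Z} as a parent, child, or co-parent, and no others.
Parents of L: E, K, X; children: G, T, V, Z; co-parents: B, E, G, K, Q, W, X, Y, Z.
These exactly cover the given set, so the node is L.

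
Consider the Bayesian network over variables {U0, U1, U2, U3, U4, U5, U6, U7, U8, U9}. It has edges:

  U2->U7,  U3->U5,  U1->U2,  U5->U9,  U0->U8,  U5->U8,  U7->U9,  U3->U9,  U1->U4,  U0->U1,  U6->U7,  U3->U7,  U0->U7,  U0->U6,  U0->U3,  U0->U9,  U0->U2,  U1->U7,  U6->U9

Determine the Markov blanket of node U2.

{U0, U1, U3, U6, U7}

The Markov blanket of a node is its parents, its children, and the other parents of its children.
Children of U2: U7.
U2 has parents U0, U1.
For each child, the remaining parents (spouses of U2):
  U7's other parents are U0, U1, U3, U6.
MB(U2) = {U0, U1, U3, U6, U7}.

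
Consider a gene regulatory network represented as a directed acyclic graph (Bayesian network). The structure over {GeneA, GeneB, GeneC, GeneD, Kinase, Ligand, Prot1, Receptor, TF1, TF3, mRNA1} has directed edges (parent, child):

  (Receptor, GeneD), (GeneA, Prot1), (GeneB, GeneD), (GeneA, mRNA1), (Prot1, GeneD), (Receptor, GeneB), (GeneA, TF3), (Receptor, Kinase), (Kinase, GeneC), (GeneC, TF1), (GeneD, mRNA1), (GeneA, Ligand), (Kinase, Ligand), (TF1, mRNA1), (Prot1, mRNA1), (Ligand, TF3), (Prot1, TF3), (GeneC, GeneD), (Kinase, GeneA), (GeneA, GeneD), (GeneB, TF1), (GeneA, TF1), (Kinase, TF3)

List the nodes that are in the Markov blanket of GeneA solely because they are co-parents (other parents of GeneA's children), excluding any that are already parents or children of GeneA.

Children of GeneA: GeneD, Ligand, Prot1, TF1, TF3, mRNA1.
  TF1 also has parents GeneB, GeneC.
  Prot1: no additional parents.
  parents(GeneD) \ {GeneA} = {GeneB, GeneC, Prot1, Receptor}.
  parents(Ligand) \ {GeneA} = {Kinase}.
  mRNA1's other parents are GeneD, Prot1, TF1.
  TF3 also has parents Kinase, Ligand, Prot1.
Excluding nodes already adjacent to GeneA (GeneD, Kinase, Ligand, Prot1, TF1, TF3, mRNA1), the co-parent-only contribution is {GeneB, GeneC, Receptor}.

{GeneB, GeneC, Receptor}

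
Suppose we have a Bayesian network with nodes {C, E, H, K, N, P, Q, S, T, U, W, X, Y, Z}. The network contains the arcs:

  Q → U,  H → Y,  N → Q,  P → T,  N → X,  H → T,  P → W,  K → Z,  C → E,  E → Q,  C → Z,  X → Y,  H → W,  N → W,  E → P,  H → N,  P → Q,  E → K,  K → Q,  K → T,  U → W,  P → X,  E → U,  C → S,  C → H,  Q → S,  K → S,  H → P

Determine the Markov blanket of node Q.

{C, E, K, N, P, S, U}

Parents of Q: E, K, N, P.
Q has children S, U.
Other parents of Q's children:
  S also has parents C, K.
  parents(U) \ {Q} = {E}.
MB(Q) = {C, E, K, N, P, S, U}.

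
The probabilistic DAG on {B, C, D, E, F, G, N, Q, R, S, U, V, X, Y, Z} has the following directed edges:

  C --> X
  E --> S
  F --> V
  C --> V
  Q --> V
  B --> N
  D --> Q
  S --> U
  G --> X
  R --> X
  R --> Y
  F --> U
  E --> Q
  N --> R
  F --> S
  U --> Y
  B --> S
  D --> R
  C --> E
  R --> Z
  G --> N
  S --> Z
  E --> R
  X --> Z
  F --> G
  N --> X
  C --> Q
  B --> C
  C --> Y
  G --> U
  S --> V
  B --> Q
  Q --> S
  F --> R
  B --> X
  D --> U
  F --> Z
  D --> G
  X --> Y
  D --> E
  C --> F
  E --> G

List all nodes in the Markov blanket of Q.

{B, C, D, E, F, S, V}

Q's parents: B, C, D, E.
Q has children S, V.
Other parents of Q's children:
  parents(S) \ {Q} = {B, E, F}.
  V's other parents are C, F, S.
MB(Q) = {B, C, D, E, F, S, V}.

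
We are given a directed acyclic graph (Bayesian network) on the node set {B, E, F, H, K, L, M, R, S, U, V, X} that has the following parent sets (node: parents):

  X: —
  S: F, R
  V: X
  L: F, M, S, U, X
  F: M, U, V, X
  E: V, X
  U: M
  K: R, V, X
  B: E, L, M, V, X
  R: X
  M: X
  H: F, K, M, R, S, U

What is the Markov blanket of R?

R has parent X.
R has children H, K, S.
Parents of each child, excluding R:
  S: F
  K: V, X
  H: F, K, M, S, U
So the Markov blanket of R is {F, H, K, M, S, U, V, X}.

{F, H, K, M, S, U, V, X}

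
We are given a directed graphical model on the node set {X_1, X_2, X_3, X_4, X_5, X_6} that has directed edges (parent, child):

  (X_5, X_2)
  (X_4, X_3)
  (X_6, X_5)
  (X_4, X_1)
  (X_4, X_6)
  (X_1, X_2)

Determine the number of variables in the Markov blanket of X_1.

X_1 has parent X_4.
Children of X_1: X_2.
Parents of each child, excluding X_1:
  X_2: X_5
MB(X_1) = {X_2, X_4, X_5}, which has 3 nodes.

3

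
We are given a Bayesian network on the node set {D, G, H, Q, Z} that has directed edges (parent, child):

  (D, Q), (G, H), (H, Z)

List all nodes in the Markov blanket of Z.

{H}

A node's Markov blanket = Pa ∪ Ch ∪ (parents of Ch other than the node itself).
Z has parent H.
Ch(Z) = {}.
With no children, Z has no spouses; the co-parent set is empty.
So the Markov blanket of Z is {H}.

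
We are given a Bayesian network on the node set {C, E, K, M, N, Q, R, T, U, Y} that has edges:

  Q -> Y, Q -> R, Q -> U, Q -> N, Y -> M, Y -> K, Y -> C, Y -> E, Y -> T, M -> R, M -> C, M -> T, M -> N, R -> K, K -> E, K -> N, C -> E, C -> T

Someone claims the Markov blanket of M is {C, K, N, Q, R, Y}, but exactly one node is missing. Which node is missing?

M has parent Y.
M has children C, N, R, T.
Other parents of M's children:
  R: Q
  C: Y
  T: C, Y
  N: K, Q
MB(M) = {C, K, N, Q, R, T, Y}.
Comparing with the claimed set, T is missing.

T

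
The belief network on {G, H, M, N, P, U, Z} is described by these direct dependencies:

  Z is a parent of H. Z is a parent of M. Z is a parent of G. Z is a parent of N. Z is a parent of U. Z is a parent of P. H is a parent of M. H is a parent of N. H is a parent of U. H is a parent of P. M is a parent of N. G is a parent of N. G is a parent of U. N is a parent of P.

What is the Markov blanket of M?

{G, H, N, Z}

M has child N.
M has parents H, Z.
For each child, the remaining parents (spouses of M):
  parents(N) \ {M} = {G, H, Z}.
Union: {H, Z} ∪ {N} ∪ {G, H, Z} = {G, H, N, Z}.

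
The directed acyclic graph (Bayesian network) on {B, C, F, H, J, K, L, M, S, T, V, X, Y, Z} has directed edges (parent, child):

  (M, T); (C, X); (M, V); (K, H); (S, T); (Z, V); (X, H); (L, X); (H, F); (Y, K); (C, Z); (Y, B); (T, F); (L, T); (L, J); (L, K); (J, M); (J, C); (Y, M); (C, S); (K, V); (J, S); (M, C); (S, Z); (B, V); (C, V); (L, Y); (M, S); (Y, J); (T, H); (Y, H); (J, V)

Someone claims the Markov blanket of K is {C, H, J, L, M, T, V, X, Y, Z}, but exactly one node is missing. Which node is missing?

Recall MB(v) = parents ∪ children ∪ spouses, where spouses are the other parents of v's children.
K has parents L, Y.
Ch(K) = {H, V}.
Parents of each child, excluding K:
  V: B, C, J, M, Z
  H: T, X, Y
MB(K) = {B, C, H, J, L, M, T, V, X, Y, Z}.
Comparing with the claimed set, B is missing.

B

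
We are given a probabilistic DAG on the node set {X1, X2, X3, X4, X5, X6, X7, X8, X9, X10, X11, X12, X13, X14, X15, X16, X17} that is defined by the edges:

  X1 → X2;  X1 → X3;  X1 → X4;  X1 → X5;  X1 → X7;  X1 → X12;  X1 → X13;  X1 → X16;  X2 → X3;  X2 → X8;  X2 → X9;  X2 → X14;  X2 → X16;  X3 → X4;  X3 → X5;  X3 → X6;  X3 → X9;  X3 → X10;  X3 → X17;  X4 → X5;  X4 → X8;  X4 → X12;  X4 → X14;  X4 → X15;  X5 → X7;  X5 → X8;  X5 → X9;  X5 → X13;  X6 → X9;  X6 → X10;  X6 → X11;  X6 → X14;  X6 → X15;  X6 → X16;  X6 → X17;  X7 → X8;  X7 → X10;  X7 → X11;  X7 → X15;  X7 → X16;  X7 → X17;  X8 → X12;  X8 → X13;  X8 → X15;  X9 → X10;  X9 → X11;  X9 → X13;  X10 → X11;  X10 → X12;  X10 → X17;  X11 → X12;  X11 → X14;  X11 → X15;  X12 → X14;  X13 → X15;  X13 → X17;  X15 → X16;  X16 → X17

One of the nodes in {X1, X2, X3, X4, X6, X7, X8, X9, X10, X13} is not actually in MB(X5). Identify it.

Parents of X5: X1, X3, X4.
X5's children: X7, X8, X9, X13.
Parents of each child, excluding X5:
  X7's other parent is X1.
  X8 also has parents X2, X4, X7.
  X9's other parents are X2, X3, X6.
  X13's other parents are X1, X8, X9.
MB(X5) = {X1, X2, X3, X4, X6, X7, X8, X9, X13}.
X10 is neither a parent, child, nor co-parent of X5, so it does not belong.

X10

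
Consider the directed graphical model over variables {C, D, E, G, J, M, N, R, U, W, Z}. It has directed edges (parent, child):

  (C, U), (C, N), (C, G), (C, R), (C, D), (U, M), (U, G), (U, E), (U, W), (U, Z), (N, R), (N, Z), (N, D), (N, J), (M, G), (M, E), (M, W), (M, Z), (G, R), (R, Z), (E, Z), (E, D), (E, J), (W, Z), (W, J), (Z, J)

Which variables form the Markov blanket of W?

{E, J, M, N, R, U, Z}

Recall MB(v) = parents ∪ children ∪ spouses, where spouses are the other parents of v's children.
W's children: J, Z.
Pa(W) = {M, U}.
Co-parents of W (other parents of its children):
  Z also has parents E, M, N, R, U.
  J's other parents are E, N, Z.
Taking the union gives {E, J, M, N, R, U, Z}.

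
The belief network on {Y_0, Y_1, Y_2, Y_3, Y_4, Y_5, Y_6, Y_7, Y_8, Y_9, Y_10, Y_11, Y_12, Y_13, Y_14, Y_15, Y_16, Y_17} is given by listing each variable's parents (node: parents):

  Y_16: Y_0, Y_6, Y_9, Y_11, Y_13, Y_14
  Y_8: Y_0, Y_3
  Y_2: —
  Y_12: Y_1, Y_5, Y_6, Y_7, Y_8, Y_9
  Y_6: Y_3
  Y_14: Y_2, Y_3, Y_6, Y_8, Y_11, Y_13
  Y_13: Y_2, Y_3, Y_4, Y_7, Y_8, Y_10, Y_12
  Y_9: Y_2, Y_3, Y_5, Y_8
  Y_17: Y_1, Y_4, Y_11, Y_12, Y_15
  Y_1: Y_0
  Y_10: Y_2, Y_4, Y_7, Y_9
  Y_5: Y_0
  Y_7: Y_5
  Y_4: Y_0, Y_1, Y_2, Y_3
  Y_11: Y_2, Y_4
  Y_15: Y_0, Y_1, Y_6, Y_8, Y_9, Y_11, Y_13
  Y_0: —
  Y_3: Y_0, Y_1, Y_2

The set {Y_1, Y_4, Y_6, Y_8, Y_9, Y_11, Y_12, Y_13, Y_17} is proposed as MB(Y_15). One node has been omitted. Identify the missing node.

Y_0

By definition, MB(Y_15) is built from Y_15's parents, Y_15's children, and the co-parents of Y_15.
Y_15 has child Y_17.
Parents of Y_15: Y_0, Y_1, Y_6, Y_8, Y_9, Y_11, Y_13.
For each child, the remaining parents (spouses of Y_15):
  Y_17: Y_1, Y_4, Y_11, Y_12
MB(Y_15) = {Y_0, Y_1, Y_4, Y_6, Y_8, Y_9, Y_11, Y_12, Y_13, Y_17}.
Comparing with the claimed set, Y_0 is missing.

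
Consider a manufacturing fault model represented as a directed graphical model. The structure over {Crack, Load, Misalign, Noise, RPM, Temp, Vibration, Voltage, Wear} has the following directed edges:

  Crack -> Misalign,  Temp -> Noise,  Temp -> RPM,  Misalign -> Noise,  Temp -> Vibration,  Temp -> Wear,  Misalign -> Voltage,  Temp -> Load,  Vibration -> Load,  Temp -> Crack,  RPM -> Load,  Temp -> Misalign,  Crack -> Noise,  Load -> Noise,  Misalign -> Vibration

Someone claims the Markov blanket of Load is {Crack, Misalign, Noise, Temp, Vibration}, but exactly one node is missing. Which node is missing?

By definition, MB(Load) is built from Load's parents, Load's children, and the co-parents of Load.
Load has parents RPM, Temp, Vibration.
Load has child Noise.
For each child, the remaining parents (spouses of Load):
  Noise: Crack, Misalign, Temp
MB(Load) = {Crack, Misalign, Noise, RPM, Temp, Vibration}.
Comparing with the claimed set, RPM is missing.

RPM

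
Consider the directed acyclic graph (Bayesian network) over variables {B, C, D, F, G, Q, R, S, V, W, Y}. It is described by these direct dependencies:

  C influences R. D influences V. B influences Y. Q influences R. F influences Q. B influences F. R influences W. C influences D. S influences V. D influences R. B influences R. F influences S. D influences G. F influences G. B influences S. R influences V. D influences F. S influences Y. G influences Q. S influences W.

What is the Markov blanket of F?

A node's Markov blanket = Pa ∪ Ch ∪ (parents of Ch other than the node itself).
F's parents: B, D.
Children of F: G, Q, S.
For each child, the remaining parents (spouses of F):
  G's other parent is D.
  parents(Q) \ {F} = {G}.
  S's other parent is B.
MB(F) = {B, D, G, Q, S}.

{B, D, G, Q, S}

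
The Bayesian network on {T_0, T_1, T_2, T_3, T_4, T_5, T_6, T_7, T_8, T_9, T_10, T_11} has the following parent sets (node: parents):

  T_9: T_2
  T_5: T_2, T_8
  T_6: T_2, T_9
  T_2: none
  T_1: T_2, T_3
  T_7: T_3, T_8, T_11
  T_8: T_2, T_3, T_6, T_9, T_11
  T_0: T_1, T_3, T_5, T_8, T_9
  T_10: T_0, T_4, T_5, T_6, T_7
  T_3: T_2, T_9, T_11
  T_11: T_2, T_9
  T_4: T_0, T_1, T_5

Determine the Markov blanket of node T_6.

{T_0, T_2, T_3, T_4, T_5, T_7, T_8, T_9, T_10, T_11}

T_6 has parents T_2, T_9.
T_6's children: T_8, T_10.
Co-parents of T_6 (other parents of its children):
  T_8: T_2, T_3, T_9, T_11
  T_10: T_0, T_4, T_5, T_7
MB(T_6) = {T_0, T_2, T_3, T_4, T_5, T_7, T_8, T_9, T_10, T_11}.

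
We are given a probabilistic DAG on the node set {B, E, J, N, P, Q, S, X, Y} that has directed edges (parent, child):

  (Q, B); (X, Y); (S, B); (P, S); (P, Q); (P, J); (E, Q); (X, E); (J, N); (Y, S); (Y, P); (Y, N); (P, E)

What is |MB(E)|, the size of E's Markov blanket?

Pa(E) = {P, X}.
Ch(E) = {Q}.
Parents of each child, excluding E:
  Q: P
MB(E) = {P, Q, X}, which has 3 nodes.

3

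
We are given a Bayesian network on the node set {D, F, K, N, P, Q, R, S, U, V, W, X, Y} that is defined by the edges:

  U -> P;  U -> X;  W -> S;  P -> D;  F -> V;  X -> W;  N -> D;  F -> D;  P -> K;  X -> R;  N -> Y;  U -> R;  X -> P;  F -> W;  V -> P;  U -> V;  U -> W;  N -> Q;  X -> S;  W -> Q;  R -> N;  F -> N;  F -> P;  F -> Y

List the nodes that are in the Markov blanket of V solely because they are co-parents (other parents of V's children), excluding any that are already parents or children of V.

{X}

Children of V: P.
  P: F, U, X
Excluding nodes already adjacent to V (F, P, U), the co-parent-only contribution is {X}.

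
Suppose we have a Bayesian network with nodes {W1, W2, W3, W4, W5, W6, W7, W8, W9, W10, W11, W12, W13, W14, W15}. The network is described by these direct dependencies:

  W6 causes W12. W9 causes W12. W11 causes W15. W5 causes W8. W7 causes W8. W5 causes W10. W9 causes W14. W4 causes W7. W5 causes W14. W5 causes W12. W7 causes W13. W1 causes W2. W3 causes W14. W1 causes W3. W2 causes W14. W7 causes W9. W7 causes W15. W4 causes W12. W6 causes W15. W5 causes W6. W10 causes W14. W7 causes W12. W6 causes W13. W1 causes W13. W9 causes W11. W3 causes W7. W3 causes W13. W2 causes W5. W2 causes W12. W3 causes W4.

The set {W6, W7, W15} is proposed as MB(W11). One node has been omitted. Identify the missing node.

W9

W11 has parent W9.
Children of W11: W15.
Co-parents of W11 (other parents of its children):
  W15: W6, W7
MB(W11) = {W6, W7, W9, W15}.
Comparing with the claimed set, W9 is missing.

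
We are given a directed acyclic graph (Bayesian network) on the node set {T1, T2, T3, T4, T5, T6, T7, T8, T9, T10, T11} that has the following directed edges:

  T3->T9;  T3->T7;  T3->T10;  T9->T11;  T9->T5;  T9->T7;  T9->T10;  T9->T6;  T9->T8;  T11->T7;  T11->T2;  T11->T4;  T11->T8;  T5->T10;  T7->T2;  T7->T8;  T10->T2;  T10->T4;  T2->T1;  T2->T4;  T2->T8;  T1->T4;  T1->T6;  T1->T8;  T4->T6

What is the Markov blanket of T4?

{T1, T2, T6, T9, T10, T11}

Recall MB(v) = parents ∪ children ∪ spouses, where spouses are the other parents of v's children.
Parents of T4: T1, T2, T10, T11.
T4's children: T6.
Parents of each child, excluding T4:
  parents(T6) \ {T4} = {T1, T9}.
Taking the union gives {T1, T2, T6, T9, T10, T11}.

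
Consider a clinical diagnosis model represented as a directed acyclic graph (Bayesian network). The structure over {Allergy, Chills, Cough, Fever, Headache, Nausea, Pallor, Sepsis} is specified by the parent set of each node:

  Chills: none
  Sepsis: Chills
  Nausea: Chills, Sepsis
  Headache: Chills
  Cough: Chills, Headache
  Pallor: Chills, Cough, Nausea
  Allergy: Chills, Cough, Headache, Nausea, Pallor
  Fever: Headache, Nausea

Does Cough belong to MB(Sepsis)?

No

By definition, MB(Sepsis) is built from Sepsis's parents, Sepsis's children, and the co-parents of Sepsis.
Parents of Sepsis: Chills.
Children of Sepsis: Nausea.
Other parents of Sepsis's children:
  Nausea: Chills
MB(Sepsis) = {Chills, Nausea}; Cough is not in this set.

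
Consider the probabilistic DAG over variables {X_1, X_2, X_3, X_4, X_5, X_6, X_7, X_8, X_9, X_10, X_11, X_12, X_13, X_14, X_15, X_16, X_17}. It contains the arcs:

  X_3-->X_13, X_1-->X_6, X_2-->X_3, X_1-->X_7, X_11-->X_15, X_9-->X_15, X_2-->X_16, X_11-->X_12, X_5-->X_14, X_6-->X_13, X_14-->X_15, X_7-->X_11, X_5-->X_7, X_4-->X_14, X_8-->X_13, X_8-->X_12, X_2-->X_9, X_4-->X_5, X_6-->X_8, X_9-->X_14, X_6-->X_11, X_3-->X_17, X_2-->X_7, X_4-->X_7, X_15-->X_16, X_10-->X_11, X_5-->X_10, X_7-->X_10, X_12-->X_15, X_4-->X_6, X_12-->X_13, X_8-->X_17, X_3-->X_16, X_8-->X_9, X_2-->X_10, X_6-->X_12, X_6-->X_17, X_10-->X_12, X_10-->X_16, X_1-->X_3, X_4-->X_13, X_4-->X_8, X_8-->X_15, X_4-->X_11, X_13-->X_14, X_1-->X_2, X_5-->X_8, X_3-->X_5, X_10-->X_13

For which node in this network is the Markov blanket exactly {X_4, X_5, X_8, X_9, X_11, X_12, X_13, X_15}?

X_14

The target node must have every member of {X_4, X_5, X_8, X_9, X_11, X_12, X_13, X_15} as a parent, child, or co-parent, and no others.
Parents of X_14: X_4, X_5, X_9, X_13; children: X_15; co-parents: X_8, X_9, X_11, X_12.
These exactly cover the given set, so the node is X_14.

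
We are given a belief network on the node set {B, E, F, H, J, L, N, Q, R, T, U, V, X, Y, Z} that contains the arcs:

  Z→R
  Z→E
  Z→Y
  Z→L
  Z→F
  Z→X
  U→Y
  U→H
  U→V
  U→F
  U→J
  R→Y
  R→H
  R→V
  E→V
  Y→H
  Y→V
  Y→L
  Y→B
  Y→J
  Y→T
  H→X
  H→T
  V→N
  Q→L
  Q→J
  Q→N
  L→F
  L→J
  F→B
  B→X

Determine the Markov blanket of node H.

{B, R, T, U, X, Y, Z}

H has children T, X.
H has parents R, U, Y.
For each child, the remaining parents (spouses of H):
  X also has parents B, Z.
  T's other parent is Y.
So the Markov blanket of H is {B, R, T, U, X, Y, Z}.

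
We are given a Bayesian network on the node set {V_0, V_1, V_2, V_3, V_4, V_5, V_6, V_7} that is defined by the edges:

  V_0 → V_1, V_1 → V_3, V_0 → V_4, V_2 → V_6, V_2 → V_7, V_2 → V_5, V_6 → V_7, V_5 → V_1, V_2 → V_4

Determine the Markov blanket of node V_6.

V_6 has child V_7.
V_6's parents: V_2.
Parents of each child, excluding V_6:
  V_7: V_2
Union: {V_2} ∪ {V_7} ∪ {V_2} = {V_2, V_7}.

{V_2, V_7}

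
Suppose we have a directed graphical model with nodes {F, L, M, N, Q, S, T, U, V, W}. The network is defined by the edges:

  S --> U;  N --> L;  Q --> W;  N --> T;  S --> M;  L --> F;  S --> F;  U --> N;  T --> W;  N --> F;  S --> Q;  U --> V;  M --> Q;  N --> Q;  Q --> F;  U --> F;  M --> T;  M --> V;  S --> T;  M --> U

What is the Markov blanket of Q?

{F, L, M, N, S, T, U, W}

Pa(Q) = {M, N, S}.
Q's children: F, W.
Co-parents of Q (other parents of its children):
  parents(F) \ {Q} = {L, N, S, U}.
  W's other parent is T.
Taking the union gives {F, L, M, N, S, T, U, W}.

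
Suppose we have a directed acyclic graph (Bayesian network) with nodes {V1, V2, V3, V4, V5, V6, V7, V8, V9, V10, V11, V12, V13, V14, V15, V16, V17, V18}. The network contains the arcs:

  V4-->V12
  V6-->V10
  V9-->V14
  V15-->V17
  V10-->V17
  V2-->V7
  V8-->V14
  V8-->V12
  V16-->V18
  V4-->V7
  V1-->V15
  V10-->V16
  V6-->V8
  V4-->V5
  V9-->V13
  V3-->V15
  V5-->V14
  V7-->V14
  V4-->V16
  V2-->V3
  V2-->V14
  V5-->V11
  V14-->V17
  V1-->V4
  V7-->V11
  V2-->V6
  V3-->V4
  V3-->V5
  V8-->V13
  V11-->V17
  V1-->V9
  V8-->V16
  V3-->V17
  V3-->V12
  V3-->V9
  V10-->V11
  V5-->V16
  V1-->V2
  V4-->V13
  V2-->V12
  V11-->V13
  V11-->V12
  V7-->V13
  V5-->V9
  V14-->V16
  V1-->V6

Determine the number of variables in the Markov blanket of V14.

12

V14's parents: V2, V5, V7, V8, V9.
V14's children: V16, V17.
Co-parents of V14 (other parents of its children):
  V16 also has parents V4, V5, V8, V10.
  V17's other parents are V3, V10, V11, V15.
MB(V14) = {V2, V3, V4, V5, V7, V8, V9, V10, V11, V15, V16, V17}, which has 12 nodes.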